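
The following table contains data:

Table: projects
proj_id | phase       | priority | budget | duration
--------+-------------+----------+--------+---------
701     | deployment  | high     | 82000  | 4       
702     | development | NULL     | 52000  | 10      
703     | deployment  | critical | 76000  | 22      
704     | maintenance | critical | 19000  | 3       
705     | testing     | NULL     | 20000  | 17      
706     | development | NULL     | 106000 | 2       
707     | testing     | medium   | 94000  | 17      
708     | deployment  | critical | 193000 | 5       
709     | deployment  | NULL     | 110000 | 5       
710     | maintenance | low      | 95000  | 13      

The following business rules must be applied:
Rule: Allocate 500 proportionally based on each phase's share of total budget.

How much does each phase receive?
deployment: 272.14, development: 93.27, maintenance: 67.3, testing: 67.3

Step 1: Calculate total budget = 847000
Step 2: Calculate each phase's proportion:
  deployment: 461000/847000 = 54.43% → 272.14
  development: 158000/847000 = 18.65% → 93.27
  maintenance: 114000/847000 = 13.46% → 67.3
  testing: 114000/847000 = 13.46% → 67.3
Step 3: Verify: sum of allocations ≈ 500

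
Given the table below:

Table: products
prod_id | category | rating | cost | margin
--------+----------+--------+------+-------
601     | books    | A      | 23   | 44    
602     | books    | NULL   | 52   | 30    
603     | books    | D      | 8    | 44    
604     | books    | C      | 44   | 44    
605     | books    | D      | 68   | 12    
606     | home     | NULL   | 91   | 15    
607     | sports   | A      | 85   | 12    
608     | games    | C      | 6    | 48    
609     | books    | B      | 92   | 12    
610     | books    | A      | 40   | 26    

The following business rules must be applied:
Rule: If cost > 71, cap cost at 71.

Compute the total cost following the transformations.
454

Step 1: 3 records have cost > 71
Step 2: These records originally summed to 268
Step 3: After capping: 3 × 71 = 213
Step 4: Unaffected records sum: 241
Step 5: Final sum = 213 + 241 = 454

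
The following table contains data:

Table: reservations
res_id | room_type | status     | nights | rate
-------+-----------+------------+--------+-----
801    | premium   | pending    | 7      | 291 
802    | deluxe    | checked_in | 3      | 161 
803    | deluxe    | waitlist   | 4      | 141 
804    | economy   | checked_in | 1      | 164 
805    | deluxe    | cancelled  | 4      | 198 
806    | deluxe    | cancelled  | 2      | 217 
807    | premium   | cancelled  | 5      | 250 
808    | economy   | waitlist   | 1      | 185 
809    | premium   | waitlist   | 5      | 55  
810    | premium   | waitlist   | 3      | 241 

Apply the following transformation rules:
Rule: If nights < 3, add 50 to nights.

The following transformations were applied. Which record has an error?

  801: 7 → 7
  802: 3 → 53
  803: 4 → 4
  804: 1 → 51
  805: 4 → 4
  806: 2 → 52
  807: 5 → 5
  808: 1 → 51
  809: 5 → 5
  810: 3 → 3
Record 802 has an error. The correct transformed value should be 3, not 53.

Step 1: Check each record against the rule
Step 2: Record 802 has nights = 3
Step 3: Since 3 >= 3, the bonus should not have been applied
Step 4: Correct value = 3, but claimed value = 53
Conclusion: Record 802 has the error.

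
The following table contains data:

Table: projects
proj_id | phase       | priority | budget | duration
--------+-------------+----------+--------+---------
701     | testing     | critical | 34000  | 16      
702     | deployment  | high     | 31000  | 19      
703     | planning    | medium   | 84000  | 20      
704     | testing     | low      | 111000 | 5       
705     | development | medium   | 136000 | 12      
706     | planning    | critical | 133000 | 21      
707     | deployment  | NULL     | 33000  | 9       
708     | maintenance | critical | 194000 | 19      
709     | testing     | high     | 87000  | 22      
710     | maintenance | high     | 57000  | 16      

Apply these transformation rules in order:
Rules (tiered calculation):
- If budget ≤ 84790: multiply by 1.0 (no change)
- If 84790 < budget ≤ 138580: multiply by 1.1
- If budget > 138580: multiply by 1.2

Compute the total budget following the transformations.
985500.0

Step 1: Tier 1 (budget ≤ 84790): 5 records, sum = 239000 × 1.0 = 239000.0
Step 2: Tier 2 (84790 < budget ≤ 138580): 4 records, sum = 467000 × 1.1 = 513700.0
Step 3: Tier 3 (budget > 138580): 1 records, sum = 194000 × 1.2 = 232800.0
Step 4: Final sum = 239000.0 + 513700.0 + 232800.0 = 985500.0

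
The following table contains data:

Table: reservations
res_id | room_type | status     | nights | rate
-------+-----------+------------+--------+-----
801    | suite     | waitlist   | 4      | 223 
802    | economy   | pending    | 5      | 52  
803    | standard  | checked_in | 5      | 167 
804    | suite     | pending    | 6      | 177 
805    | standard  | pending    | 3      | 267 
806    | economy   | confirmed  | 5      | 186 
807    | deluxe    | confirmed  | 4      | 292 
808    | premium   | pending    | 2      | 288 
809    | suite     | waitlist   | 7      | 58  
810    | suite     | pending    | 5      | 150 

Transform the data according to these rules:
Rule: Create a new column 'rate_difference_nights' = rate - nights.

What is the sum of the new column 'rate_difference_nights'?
1814

Step 1: For each record, compute rate - nights
Example calculations:
  223 - 4 = 219
  52 - 5 = 47
  167 - 5 = 162
  ...
Step 2: Sum all derived values
Step 3: Total = 1814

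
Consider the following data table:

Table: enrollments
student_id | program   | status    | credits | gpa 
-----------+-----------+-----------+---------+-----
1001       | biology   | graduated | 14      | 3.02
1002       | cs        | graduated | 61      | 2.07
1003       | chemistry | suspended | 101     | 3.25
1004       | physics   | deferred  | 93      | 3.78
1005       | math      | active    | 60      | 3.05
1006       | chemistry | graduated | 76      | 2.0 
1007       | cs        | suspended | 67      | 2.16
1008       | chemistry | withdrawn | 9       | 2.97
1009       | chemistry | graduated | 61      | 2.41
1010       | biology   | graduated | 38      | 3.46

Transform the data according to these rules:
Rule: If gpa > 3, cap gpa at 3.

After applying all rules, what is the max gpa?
3

Step 1: Original maximum gpa = 3.78
Step 2: Apply cap at 3
Step 3: 5 records had gpa > 3 and were capped
Step 4: Maximum after transformation = 3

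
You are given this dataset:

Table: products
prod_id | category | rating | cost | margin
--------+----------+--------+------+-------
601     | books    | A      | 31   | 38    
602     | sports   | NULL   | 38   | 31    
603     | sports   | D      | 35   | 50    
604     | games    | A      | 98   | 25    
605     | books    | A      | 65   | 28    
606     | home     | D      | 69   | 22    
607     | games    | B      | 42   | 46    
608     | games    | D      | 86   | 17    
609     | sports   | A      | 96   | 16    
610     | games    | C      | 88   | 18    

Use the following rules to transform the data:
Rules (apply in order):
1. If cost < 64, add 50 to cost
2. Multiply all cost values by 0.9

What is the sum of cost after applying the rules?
763.2

Step 1: Apply Rule 1 - Add 50 to records with cost < 64
  - 4 records affected: 146 + (4 × 50) = 346
  - Unaffected records: 502
  - Sum after Rule 1: 848
Step 2: Apply Rule 2 - Multiply all by 0.9
  - 848 × 0.9 = 763.2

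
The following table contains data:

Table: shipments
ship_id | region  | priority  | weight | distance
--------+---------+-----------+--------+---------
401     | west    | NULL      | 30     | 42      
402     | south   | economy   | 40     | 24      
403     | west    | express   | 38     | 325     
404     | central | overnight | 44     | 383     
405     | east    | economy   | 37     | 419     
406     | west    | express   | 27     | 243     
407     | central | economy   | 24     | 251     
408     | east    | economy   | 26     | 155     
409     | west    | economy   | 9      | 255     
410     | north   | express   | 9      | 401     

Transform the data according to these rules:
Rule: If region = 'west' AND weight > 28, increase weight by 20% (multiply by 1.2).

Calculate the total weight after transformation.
297.6

Step 1: Find records where region = 'west' AND weight > 28
Step 2: 2 records match, summing to 68
Step 3: After multiplier: 68 × 1.2 = 81.6
Step 4: Unaffected records sum: 216
Step 5: Final sum = 81.6 + 216 = 297.6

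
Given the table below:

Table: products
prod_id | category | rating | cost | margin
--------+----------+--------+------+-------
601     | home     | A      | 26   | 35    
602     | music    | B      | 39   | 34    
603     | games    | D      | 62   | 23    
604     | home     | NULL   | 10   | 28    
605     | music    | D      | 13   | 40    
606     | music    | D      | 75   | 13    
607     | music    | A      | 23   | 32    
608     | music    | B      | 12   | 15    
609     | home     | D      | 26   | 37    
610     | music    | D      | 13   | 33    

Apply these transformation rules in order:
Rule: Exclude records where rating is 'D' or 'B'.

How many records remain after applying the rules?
3

Step 1: Count records to exclude
  - 5 (D) + 2 (B) = 7 records
Step 2: Total records: 10
Step 3: Remaining = 10 - 7 = 3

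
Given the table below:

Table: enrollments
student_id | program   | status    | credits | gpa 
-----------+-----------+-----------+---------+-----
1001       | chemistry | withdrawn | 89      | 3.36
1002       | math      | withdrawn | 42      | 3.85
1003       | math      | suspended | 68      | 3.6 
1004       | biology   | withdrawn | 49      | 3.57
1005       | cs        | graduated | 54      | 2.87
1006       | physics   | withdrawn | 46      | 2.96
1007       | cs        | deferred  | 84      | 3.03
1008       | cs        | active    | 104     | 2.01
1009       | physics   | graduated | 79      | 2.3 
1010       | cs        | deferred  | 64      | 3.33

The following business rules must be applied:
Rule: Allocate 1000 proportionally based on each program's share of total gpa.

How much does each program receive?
biology: 115.61, chemistry: 108.81, cs: 363.99, math: 241.26, physics: 170.34

Step 1: Calculate total gpa = 30.88
Step 2: Calculate each program's proportion:
  biology: 3.57/30.88 = 11.56% → 115.61
  chemistry: 3.36/30.88 = 10.88% → 108.81
  cs: 11.24/30.88 = 36.40% → 363.99
  math: 7.45/30.88 = 24.13% → 241.26
  physics: 5.26/30.88 = 17.03% → 170.34
Step 3: Verify: sum of allocations ≈ 1000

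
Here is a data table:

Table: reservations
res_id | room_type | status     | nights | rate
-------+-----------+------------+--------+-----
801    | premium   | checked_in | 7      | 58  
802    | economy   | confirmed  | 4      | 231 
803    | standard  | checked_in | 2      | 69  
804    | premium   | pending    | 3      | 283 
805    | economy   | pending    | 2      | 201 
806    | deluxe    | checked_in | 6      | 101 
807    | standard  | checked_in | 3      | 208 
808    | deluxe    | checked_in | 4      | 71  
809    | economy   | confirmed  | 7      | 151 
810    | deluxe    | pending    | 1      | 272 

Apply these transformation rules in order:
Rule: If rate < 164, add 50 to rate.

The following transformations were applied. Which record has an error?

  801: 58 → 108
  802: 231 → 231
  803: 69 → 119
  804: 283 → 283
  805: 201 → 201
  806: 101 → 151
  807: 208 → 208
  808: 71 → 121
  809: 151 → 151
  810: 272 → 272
Record 809 has an error. The correct transformed value should be 201, not 151.

Step 1: Check each record against the rule
Step 2: Record 809 has rate = 151
Step 3: Since 151 < 164, the bonus should have been applied
Step 4: Correct value = 201, but claimed value = 151
Conclusion: Record 809 has the error.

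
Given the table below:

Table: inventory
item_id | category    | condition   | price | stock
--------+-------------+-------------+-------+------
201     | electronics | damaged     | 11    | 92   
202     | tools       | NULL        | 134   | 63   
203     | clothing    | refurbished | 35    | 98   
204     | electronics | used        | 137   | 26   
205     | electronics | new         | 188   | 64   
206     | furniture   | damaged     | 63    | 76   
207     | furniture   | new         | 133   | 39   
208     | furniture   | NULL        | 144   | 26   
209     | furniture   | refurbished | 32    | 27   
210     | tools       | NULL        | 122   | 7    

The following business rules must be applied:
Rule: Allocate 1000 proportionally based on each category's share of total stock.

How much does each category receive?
clothing: 189.19, electronics: 351.35, furniture: 324.32, tools: 135.14

Step 1: Calculate total stock = 518
Step 2: Calculate each category's proportion:
  clothing: 98/518 = 18.92% → 189.19
  electronics: 182/518 = 35.14% → 351.35
  furniture: 168/518 = 32.43% → 324.32
  tools: 70/518 = 13.51% → 135.14
Step 3: Verify: sum of allocations ≈ 1000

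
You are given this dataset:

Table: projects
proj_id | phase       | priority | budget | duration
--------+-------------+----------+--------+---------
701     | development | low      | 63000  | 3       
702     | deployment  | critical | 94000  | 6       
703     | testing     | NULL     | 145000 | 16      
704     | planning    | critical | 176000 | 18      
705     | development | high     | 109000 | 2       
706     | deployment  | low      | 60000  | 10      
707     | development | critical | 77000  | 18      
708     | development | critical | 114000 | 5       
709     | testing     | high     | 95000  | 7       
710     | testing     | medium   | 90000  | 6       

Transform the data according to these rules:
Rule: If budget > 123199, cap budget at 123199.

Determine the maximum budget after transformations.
123199

Step 1: Original maximum budget = 176000
Step 2: Apply cap at 123199
Step 3: 2 records had budget > 123199 and were capped
Step 4: Maximum after transformation = 123199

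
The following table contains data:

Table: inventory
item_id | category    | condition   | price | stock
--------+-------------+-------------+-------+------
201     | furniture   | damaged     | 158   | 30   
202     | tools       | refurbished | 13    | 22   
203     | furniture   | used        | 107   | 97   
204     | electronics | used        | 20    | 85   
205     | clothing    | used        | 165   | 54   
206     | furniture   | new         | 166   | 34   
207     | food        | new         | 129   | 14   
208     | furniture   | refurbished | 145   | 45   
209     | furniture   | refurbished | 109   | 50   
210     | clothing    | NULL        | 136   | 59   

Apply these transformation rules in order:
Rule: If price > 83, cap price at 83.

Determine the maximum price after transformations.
83

Step 1: Original maximum price = 166
Step 2: Apply cap at 83
Step 3: 8 records had price > 83 and were capped
Step 4: Maximum after transformation = 83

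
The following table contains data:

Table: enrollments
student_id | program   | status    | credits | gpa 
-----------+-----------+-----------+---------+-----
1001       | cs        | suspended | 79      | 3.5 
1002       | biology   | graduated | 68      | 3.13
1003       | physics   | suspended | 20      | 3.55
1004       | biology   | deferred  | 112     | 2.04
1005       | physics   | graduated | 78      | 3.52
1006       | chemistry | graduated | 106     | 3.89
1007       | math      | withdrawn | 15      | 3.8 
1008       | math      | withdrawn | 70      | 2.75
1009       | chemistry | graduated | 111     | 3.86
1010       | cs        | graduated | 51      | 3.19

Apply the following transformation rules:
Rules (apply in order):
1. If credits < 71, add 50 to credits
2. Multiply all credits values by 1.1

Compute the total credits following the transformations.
1056.0

Step 1: Apply Rule 1 - Add 50 to records with credits < 71
  - 5 records affected: 224 + (5 × 50) = 474
  - Unaffected records: 486
  - Sum after Rule 1: 960
Step 2: Apply Rule 2 - Multiply all by 1.1
  - 960 × 1.1 = 1056.0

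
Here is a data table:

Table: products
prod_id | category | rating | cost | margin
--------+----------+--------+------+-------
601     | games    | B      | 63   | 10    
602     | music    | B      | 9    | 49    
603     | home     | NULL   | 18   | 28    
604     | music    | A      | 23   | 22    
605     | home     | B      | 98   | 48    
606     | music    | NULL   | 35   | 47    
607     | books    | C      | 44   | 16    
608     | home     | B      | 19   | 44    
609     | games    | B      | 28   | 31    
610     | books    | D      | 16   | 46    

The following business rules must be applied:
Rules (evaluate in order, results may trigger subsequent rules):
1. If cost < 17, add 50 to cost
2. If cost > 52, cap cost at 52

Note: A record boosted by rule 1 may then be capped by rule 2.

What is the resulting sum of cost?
375

Step 1: Apply rule 1 to records with cost < 17
  - 2 records get bonus of 50
  - Of these, 2 records then exceed 52 and get capped
Step 2: Apply rule 2 to records with cost > 52
  - 2 records (original) are capped
Step 3: Calculate final sum = 375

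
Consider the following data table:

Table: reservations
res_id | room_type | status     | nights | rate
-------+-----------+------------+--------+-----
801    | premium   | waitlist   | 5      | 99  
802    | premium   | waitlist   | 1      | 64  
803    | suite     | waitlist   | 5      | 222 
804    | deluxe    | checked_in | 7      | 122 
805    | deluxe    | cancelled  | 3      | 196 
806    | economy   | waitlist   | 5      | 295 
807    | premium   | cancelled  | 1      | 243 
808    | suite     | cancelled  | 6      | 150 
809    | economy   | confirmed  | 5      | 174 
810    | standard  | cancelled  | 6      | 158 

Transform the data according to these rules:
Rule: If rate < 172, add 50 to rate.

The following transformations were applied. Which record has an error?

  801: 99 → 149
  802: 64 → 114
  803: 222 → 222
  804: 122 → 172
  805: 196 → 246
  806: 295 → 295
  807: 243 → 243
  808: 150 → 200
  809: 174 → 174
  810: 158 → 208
Record 805 has an error. The correct transformed value should be 196, not 246.

Step 1: Check each record against the rule
Step 2: Record 805 has rate = 196
Step 3: Since 196 >= 172, the bonus should not have been applied
Step 4: Correct value = 196, but claimed value = 246
Conclusion: Record 805 has the error.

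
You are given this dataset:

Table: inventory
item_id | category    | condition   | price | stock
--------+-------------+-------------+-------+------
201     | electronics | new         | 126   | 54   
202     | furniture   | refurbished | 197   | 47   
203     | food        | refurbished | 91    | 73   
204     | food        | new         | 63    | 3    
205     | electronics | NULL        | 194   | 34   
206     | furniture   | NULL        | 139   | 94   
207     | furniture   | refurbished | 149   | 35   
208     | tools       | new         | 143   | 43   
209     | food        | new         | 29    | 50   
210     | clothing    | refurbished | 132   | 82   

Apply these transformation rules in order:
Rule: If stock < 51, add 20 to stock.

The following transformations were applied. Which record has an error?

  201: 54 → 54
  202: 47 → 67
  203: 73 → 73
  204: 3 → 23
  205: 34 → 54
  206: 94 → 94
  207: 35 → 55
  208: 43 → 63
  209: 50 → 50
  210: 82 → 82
Record 209 has an error. The correct transformed value should be 70, not 50.

Step 1: Check each record against the rule
Step 2: Record 209 has stock = 50
Step 3: Since 50 < 51, the bonus should have been applied
Step 4: Correct value = 70, but claimed value = 50
Conclusion: Record 209 has the error.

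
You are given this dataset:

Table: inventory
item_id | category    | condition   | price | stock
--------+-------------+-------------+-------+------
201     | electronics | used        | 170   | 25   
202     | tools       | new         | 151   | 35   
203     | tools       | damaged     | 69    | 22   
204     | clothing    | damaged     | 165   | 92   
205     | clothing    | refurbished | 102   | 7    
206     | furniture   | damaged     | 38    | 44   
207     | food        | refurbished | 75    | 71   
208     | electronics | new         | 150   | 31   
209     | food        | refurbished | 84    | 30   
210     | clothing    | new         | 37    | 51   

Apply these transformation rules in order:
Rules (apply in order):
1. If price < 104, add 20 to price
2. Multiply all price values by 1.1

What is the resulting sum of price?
1277.1

Step 1: Apply Rule 1 - Add 20 to records with price < 104
  - 6 records affected: 405 + (6 × 20) = 525
  - Unaffected records: 636
  - Sum after Rule 1: 1161
Step 2: Apply Rule 2 - Multiply all by 1.1
  - 1161 × 1.1 = 1277.1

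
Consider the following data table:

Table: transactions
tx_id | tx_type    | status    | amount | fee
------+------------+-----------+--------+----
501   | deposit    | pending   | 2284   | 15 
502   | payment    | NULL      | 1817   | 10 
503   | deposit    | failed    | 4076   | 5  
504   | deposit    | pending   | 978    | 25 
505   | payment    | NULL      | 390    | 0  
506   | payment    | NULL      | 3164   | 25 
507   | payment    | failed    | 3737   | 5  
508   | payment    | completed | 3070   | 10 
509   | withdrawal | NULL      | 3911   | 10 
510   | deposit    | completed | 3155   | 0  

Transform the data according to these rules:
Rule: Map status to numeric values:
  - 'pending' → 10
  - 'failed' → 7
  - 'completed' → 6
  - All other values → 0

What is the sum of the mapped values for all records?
46

Step 1: Apply mapping to each record
Step 2: Count by status:
  'pending': 2 records × 10 = 20
  'failed': 2 records × 7 = 14
  'completed': 2 records × 6 = 12
Step 3: Sum all mapped values = 46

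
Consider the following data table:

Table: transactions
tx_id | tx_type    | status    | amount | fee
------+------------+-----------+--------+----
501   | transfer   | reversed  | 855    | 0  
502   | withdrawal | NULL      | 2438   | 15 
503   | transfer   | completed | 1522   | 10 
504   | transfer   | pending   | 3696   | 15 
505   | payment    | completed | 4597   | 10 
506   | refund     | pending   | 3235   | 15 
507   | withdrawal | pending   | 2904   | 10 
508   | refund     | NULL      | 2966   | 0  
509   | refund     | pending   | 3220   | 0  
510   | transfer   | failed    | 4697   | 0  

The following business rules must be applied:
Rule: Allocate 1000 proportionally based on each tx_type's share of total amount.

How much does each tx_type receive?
payment: 152.57, refund: 312.68, transfer: 357.45, withdrawal: 177.3

Step 1: Calculate total amount = 30130
Step 2: Calculate each tx_type's proportion:
  payment: 4597/30130 = 15.26% → 152.57
  refund: 9421/30130 = 31.27% → 312.68
  transfer: 10770/30130 = 35.75% → 357.45
  withdrawal: 5342/30130 = 17.73% → 177.3
Step 3: Verify: sum of allocations ≈ 1000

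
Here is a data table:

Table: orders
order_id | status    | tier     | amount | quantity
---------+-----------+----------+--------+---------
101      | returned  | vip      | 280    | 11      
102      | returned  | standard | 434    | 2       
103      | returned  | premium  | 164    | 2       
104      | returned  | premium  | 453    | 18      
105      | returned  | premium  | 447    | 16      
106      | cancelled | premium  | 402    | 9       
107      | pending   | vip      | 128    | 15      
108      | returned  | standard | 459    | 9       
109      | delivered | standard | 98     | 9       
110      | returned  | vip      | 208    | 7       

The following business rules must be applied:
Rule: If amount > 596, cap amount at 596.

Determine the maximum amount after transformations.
459

Step 1: Original maximum amount = 459
Step 2: Check cap of 596 against maximum
Step 3: No records exceed the cap (max 459 <= cap 596), so no capping applies
Step 4: Maximum after transformation = 459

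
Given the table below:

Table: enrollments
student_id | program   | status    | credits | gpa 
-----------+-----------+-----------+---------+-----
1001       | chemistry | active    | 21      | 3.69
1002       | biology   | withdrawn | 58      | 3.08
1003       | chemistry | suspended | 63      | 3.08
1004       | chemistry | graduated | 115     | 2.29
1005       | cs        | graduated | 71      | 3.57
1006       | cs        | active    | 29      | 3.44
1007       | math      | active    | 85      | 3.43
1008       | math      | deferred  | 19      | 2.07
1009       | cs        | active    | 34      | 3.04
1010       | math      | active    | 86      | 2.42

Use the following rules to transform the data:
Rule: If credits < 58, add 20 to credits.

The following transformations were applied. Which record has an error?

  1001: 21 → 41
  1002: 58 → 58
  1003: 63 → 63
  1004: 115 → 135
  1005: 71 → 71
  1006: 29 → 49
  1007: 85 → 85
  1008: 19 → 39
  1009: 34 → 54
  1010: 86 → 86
Record 1004 has an error. The correct transformed value should be 115, not 135.

Step 1: Check each record against the rule
Step 2: Record 1004 has credits = 115
Step 3: Since 115 >= 58, the bonus should not have been applied
Step 4: Correct value = 115, but claimed value = 135
Conclusion: Record 1004 has the error.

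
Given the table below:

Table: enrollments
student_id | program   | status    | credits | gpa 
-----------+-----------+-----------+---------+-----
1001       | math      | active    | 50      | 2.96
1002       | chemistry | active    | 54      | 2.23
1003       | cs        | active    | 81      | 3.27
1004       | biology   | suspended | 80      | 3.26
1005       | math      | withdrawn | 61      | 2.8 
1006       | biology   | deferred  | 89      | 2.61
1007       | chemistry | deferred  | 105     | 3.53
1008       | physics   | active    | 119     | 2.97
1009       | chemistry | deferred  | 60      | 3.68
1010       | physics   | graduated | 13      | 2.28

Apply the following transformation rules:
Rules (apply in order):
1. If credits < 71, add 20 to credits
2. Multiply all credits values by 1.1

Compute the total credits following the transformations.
893.2

Step 1: Apply Rule 1 - Add 20 to records with credits < 71
  - 5 records affected: 238 + (5 × 20) = 338
  - Unaffected records: 474
  - Sum after Rule 1: 812
Step 2: Apply Rule 2 - Multiply all by 1.1
  - 812 × 1.1 = 893.2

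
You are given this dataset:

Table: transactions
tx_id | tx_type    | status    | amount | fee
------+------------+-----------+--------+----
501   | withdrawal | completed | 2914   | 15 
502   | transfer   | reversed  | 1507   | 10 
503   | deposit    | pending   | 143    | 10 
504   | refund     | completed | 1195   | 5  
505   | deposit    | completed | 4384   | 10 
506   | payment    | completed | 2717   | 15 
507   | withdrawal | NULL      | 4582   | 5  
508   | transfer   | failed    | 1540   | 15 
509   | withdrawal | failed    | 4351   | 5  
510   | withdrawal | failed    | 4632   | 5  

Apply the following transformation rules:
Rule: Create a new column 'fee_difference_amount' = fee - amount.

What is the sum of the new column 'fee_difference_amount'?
-27870

Step 1: For each record, compute fee - amount
Example calculations:
  15 - 2914 = -2899
  10 - 1507 = -1497
  10 - 143 = -133
  ...
Step 2: Sum all derived values
Step 3: Total = -27870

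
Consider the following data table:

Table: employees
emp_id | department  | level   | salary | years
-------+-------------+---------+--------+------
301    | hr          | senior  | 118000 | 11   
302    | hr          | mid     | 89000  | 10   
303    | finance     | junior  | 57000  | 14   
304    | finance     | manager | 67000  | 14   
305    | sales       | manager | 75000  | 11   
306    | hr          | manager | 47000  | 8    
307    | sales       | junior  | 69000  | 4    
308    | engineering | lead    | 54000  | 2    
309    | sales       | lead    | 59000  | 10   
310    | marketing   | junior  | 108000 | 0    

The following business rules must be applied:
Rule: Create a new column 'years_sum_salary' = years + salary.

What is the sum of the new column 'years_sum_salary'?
743084

Step 1: For each record, compute years + salary
Example calculations:
  11 + 118000 = 118011
  10 + 89000 = 89010
  14 + 57000 = 57014
  ...
Step 2: Sum all derived values
Step 3: Total = 743084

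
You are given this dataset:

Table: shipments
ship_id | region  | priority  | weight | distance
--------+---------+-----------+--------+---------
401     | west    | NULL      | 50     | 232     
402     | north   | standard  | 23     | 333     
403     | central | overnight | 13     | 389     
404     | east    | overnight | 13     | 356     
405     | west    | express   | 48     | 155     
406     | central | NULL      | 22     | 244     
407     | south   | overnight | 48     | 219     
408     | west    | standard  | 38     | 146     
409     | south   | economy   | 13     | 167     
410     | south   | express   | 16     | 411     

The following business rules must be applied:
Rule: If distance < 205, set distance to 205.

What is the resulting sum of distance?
2799

Step 1: 3 records have distance < 205
Step 2: These records originally summed to 468
Step 3: After setting to minimum: 3 × 205 = 615
Step 4: Unaffected records sum: 2184
Step 5: Final sum = 615 + 2184 = 2799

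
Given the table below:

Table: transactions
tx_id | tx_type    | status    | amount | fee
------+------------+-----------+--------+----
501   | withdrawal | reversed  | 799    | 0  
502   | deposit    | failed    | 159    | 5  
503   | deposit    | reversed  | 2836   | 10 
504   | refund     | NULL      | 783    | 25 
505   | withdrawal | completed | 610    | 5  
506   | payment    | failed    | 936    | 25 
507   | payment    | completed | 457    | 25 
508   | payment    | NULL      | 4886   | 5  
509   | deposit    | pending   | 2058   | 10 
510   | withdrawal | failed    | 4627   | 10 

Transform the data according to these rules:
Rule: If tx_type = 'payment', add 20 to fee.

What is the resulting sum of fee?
180

Step 1: Count records where tx_type = 'payment': 3
Step 2: Total bonus added: 3 × 20 = 60
Step 3: Original sum of fee: 120
Step 4: Final sum = 120 + 60 = 180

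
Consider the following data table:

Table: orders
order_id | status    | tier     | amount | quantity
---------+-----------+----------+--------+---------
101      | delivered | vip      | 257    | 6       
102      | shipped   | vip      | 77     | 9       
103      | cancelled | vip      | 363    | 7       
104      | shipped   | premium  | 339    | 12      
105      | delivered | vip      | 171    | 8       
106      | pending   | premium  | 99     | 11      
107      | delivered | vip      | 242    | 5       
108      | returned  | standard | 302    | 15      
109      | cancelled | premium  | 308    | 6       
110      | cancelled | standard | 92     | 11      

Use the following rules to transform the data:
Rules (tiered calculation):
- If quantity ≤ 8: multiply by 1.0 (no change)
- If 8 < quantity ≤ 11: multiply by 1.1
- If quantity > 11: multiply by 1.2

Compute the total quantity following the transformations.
98.5

Step 1: Tier 1 (quantity ≤ 8): 5 records, sum = 32 × 1.0 = 32.0
Step 2: Tier 2 (8 < quantity ≤ 11): 3 records, sum = 31 × 1.1 = 34.1
Step 3: Tier 3 (quantity > 11): 2 records, sum = 27 × 1.2 = 32.4
Step 4: Final sum = 32.0 + 34.1 + 32.4 = 98.5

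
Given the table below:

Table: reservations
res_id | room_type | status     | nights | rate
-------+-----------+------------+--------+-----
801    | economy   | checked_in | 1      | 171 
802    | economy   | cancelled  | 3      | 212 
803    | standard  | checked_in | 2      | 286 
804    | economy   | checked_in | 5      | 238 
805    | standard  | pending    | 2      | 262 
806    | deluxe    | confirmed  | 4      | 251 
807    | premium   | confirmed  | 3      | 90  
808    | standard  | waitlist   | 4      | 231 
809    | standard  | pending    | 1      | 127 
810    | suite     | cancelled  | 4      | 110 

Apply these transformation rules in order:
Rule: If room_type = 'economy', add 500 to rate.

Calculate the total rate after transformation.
3478

Step 1: Count records where room_type = 'economy': 3
Step 2: Total bonus added: 3 × 500 = 1500
Step 3: Original sum of rate: 1978
Step 4: Final sum = 1978 + 1500 = 3478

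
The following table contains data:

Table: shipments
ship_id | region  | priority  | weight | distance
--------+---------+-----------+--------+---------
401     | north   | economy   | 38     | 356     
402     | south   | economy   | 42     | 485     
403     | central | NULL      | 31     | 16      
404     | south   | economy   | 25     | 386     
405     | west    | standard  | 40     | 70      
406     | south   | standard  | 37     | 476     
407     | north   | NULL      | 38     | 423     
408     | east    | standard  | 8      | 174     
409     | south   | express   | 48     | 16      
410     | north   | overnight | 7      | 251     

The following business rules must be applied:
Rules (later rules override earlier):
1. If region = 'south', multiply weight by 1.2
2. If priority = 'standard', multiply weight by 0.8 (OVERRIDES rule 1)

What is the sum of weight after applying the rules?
320.0

Step 1: Rule 2 takes priority for records with priority = 'standard'
  - 3 records: 85 × 0.8 = 68.0
Step 2: Rule 1 applies to remaining records with region = 'south'
  - 3 records: 115 × 1.2 = 138.0
Step 3: Other records unchanged: 114
Step 4: Final sum = 68.0 + 138.0 + 114 = 320.0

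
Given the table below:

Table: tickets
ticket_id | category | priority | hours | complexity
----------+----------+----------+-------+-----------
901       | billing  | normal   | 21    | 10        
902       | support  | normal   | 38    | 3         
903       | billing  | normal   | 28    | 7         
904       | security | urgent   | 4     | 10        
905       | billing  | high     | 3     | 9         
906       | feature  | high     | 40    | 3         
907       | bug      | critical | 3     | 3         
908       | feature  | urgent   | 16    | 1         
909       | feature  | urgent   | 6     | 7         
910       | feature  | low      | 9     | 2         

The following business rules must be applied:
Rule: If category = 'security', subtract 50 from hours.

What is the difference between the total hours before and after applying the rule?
50

Step 1: Original sum of hours = 168
Step 2: 1 records have category = 'security'
Step 3: Each affected record changes by -50
Step 4: Total change = 1 × -50 = -50
Step 5: New sum = 168 + -50 = 118
Step 6: Difference = |118 - 168| = 50
        (Sum decreased by 50)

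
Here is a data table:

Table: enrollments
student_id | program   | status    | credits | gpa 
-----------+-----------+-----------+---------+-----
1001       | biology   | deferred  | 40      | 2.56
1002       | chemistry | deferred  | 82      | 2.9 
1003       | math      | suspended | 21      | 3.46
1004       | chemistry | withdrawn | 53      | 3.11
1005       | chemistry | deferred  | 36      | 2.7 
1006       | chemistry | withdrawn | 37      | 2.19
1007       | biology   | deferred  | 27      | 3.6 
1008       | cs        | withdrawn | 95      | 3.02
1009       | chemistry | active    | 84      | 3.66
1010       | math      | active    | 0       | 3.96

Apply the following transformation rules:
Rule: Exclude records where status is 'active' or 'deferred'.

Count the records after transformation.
4

Step 1: Count records to exclude
  - 2 (active) + 4 (deferred) = 6 records
Step 2: Total records: 10
Step 3: Remaining = 10 - 6 = 4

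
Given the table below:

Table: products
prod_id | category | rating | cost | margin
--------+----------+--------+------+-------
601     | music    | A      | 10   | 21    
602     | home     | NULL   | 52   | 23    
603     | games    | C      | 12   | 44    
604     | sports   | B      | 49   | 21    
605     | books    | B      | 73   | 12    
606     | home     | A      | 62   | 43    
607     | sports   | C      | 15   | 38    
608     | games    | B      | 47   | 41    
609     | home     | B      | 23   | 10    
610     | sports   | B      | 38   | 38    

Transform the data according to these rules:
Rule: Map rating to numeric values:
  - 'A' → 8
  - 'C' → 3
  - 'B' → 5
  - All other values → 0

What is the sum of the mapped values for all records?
47

Step 1: Apply mapping to each record
Step 2: Count by status:
  'A': 2 records × 8 = 16
  'C': 2 records × 3 = 6
  'B': 5 records × 5 = 25
Step 3: Sum all mapped values = 47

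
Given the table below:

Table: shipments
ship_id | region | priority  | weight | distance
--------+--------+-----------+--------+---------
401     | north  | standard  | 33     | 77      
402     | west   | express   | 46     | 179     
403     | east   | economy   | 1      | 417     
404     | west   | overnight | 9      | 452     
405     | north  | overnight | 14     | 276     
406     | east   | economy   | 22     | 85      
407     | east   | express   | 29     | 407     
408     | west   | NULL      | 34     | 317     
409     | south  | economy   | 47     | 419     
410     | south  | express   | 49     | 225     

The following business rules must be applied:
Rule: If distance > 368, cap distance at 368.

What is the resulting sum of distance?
2631

Step 1: 4 records have distance > 368
Step 2: These records originally summed to 1695
Step 3: After capping: 4 × 368 = 1472
Step 4: Unaffected records sum: 1159
Step 5: Final sum = 1472 + 1159 = 2631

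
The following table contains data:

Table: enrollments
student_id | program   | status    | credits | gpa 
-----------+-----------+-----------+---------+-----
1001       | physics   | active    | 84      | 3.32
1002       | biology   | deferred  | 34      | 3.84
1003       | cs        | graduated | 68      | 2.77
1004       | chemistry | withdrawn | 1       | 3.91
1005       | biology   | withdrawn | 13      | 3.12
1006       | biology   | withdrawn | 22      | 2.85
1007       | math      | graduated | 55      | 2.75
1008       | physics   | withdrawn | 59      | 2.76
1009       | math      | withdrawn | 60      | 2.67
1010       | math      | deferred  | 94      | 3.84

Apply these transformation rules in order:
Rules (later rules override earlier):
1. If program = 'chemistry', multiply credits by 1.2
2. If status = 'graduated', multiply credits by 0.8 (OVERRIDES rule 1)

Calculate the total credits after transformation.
465.6

Step 1: Rule 2 takes priority for records with status = 'graduated'
  - 2 records: 123 × 0.8 = 98.4
Step 2: Rule 1 applies to remaining records with program = 'chemistry'
  - 1 records: 1 × 1.2 = 1.2
Step 3: Other records unchanged: 366
Step 4: Final sum = 98.4 + 1.2 + 366 = 465.6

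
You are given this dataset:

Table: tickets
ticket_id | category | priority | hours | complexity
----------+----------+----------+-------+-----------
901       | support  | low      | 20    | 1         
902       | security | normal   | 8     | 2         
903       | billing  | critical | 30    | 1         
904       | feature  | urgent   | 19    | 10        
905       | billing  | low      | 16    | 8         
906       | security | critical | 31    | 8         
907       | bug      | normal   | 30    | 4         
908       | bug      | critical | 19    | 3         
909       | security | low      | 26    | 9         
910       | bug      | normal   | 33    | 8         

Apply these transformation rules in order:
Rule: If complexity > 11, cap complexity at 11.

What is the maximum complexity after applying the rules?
10

Step 1: Original maximum complexity = 10
Step 2: Check cap of 11 against maximum
Step 3: No records exceed the cap (max 10 <= cap 11), so no capping applies
Step 4: Maximum after transformation = 10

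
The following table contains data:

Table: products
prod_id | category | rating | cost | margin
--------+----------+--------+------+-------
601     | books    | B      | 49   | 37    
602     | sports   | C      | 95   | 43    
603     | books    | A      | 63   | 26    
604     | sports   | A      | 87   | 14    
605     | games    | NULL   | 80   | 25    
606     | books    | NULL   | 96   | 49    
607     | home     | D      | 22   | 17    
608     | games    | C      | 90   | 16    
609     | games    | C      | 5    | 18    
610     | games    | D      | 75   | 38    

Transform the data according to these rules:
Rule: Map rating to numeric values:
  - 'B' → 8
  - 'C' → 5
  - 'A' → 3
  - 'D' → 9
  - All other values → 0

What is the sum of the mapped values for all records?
47

Step 1: Apply mapping to each record
Step 2: Count by status:
  'B': 1 records × 8 = 8
  'C': 3 records × 5 = 15
  'A': 2 records × 3 = 6
  'D': 2 records × 9 = 18
Step 3: Sum all mapped values = 47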